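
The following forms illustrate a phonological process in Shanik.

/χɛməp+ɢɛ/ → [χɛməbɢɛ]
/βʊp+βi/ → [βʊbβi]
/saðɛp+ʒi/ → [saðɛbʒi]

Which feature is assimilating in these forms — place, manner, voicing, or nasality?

The segment that alternates is /p/, which surfaces as [b] when adjacent to /ɢ/.
The change voiceless → voiced matches the voicing of the following /ɢ/, identifying this as voicing assimilation.
The other alternating forms pattern the same way: /p/ → [b] before /β/ (voiceless → voiced, matching voiced); /p/ → [b] before /ʒ/ (voiceless → voiced, matching voiced) — only voicing changes, and always toward the following segment.

voicing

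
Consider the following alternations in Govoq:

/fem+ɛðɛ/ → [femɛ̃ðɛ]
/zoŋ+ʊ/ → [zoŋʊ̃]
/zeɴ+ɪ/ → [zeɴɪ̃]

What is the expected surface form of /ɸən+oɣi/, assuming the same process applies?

[ɸənõɣi]

The data show progressive nasality assimilation (vowel nasalisation): /ɛ/ → [ɛ̃] after /m/; /ʊ/ → [ʊ̃] after /ŋ/; /ɪ/ → [ɪ̃] after /ɴ/ — a vowel is nasalised by an immediately preceding nasal consonant.
The vowel /o/ is adjacent to the preceding nasal /n/, so it acquires [+nasal] and surfaces as [õ].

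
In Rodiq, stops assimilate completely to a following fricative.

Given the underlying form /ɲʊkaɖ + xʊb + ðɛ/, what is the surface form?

[ɲʊkaxxʊððɛ]

/ɖ/ is the segment targeted by the rule; it sits immediately before /x/, so it assimilates completely and surfaces as [x].
The same rule applies at the second boundary: /b/ → [ð] next to /ð/.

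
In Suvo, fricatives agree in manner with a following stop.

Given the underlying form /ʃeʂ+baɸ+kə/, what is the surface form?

The rule targets /ʂ/ (voiceless retroflex fricative), which sits before the trigger /b/ (stop).
The voiceless retroflex stop is [ʈ], so /ʂ/ → [ʈ].
At the second juncture, /ɸ/ likewise becomes [p] adjacent to /k/.

[ʃeʈbapkə]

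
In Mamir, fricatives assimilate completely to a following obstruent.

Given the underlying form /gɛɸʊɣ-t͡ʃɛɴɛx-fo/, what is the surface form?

[gɛɸʊt͡ʃt͡ʃɛɴɛffo]

/ɣ/ is the segment targeted by the rule; it sits immediately before /t͡ʃ/, so it assimilates completely and surfaces as [t͡ʃ].
The same rule applies at the second boundary: /x/ → [f] next to /f/.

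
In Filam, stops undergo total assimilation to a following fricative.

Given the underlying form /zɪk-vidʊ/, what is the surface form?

[zɪvvidʊ]

/k/ is the segment targeted by the rule; it sits immediately before /v/, so it assimilates completely and surfaces as [v].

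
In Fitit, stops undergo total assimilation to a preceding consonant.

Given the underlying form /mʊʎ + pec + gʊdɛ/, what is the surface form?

/p/ is the segment targeted by the rule; it sits immediately after /ʎ/, so it assimilates completely and surfaces as [ʎ].
At the second juncture, /g/ likewise becomes [c] adjacent to /c/.

[mʊʎʎeccʊdɛ]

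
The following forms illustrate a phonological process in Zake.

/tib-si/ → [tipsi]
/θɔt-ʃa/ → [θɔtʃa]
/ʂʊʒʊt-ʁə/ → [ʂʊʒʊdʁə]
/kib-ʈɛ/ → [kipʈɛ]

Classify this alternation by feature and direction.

regressive voicing assimilation

Underlying /b/ is realised as [p] next to /s/; /s/ itself does not change.
The change voiced → voiceless matches the voicing of the following /s/, identifying this as voicing assimilation.
Place and manner are unchanged, so the assimilation is partial, not total.
Checking the remaining alternations: /t/ → [d] before /ʁ/ (voiceless → voiced, matching voiced); /b/ → [p] before /ʈ/ (voiced → voiceless, matching voiceless) — only voicing changes, and always toward the following segment.
Nothing changes in [θɔtʃa]: there the adjacent consonants already agree in voicing (/t/ and /ʃ/ are both voiceless), so this form is consistent with the same rule.
The trigger is the following segment, so the direction is regressive (anticipatory).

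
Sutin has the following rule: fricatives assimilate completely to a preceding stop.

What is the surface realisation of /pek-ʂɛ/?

/ʂ/ is the segment targeted by the rule; it sits immediately after /k/, so it assimilates completely and surfaces as [k].

[pekkɛ]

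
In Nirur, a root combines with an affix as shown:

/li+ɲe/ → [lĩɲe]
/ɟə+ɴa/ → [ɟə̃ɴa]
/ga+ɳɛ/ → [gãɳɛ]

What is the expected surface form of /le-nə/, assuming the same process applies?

[lẽnə]

The data show regressive nasality assimilation (vowel nasalisation): /i/ → [ĩ] before /ɲ/; /ə/ → [ə̃] before /ɴ/; /a/ → [ã] before /ɳ/ — a vowel is nasalised by an immediately following nasal consonant.
The vowel /e/ is adjacent to the following nasal /n/, so it acquires [+nasal] and surfaces as [ẽ].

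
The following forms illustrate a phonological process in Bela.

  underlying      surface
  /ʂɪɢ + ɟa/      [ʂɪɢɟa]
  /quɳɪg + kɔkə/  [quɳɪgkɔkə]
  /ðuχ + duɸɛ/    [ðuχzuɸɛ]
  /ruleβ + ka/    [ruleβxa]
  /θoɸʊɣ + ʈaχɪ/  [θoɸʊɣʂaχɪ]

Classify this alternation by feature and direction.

progressive manner assimilation

Underlying /d/ is realised as [z] next to /χ/; /χ/ itself does not change.
/d/ is a stop while /χ/ is a fricative; the output [z] is a fricative, matching the trigger — so the feature that spreads is manner.
Place and voice are unchanged, so the assimilation is partial, not total.
Checking the remaining alternations: /k/ → [x] after /β/ (stop → fricative, matching a fricative); /ʈ/ → [ʂ] after /ɣ/ (stop → fricative, matching a fricative) — only manner changes, and always toward the preceding segment.
No alternation appears in [ʂɪɢɟa], [quɳɪgkɔkə]: there the adjacent consonants already agree in manner (/ɟ/ and /ɢ/ are both stops; /k/ and /g/ are both stops), so these forms are consistent with the same rule.
Since the segment that changes follows the conditioning segment, the assimilation is progressive.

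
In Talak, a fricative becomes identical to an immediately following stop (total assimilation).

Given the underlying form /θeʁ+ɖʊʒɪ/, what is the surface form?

/ʁ/ is the segment targeted by the rule; it sits immediately before /ɖ/, so it assimilates completely and surfaces as [ɖ].

[θeɖɖʊʒɪ]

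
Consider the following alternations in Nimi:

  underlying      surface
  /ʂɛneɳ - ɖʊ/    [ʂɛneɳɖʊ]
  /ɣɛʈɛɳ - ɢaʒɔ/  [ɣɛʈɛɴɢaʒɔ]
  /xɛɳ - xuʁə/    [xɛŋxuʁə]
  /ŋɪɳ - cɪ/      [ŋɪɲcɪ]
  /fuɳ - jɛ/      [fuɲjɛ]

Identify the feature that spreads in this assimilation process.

The segment that alternates is /ɳ/, which surfaces as [ɴ] when adjacent to /ɢ/.
/ɳ/ is retroflex while /ɢ/ is uvular; the output [ɴ] is uvular, matching the trigger — so the feature that spreads is place.
Checking the remaining alternations: /ɳ/ → [ŋ] before /x/ (retroflex → velar, matching velar); /ɳ/ → [ɲ] before /c/ (retroflex → palatal, matching palatal); /ɳ/ → [ɲ] before /j/ (retroflex → palatal, matching palatal) — only place changes, and always toward the following segment.
Nothing changes in [ʂɛneɳɖʊ]: there the adjacent consonants already agree in place (/ɳ/ and /ɖ/ are both retroflex), so this form is consistent with the same rule.

place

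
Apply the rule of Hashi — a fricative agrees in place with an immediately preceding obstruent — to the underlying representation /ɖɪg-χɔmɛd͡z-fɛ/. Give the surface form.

[ɖɪgxɔmɛd͡zsɛ]

The rule targets /χ/ (voiceless uvular fricative), which sits after the trigger /g/ (velar).
Changing only its place to velar gives [x] — the voiceless velar fricative.
The same rule applies at the second boundary: /f/ → [s] next to /d͡z/.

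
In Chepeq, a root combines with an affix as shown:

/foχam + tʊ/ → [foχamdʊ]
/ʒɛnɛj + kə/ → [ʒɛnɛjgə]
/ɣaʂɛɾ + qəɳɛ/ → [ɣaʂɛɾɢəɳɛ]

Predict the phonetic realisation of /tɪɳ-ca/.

[tɪɳɟa]

The data show progressive voicing assimilation: /t/ → [d] after /m/; /k/ → [g] after /j/; /q/ → [ɢ] after /ɾ/. In each pair only voicing changes, matching the preceding consonant, while place and manner stay constant.
/c/ is a voiceless palatal stop. The preceding trigger /ɳ/ is voiced, so /c/ must become voiced as well.
Changing only its voicing to voiced gives [ɟ] — the voiced palatal stop.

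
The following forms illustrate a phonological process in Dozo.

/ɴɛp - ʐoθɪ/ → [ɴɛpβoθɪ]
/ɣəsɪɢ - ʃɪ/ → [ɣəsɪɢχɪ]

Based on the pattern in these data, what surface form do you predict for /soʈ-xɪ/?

The data show progressive place assimilation: /ʐ/ → [β] after /p/; /ʃ/ → [χ] after /ɢ/. In each pair only place changes, matching the preceding consonant, while manner and voice stay constant.
The rule targets /x/ (voiceless velar fricative), which sits after the trigger /ʈ/ (retroflex).
A voiceless retroflex fricative is [ʂ], so the surface segment is [ʂ].

[soʈʂɪ]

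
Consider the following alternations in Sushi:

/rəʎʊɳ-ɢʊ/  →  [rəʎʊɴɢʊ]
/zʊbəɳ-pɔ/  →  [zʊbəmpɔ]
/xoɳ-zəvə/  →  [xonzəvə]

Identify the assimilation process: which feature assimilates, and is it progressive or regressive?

The segment that alternates is /ɳ/, which surfaces as [ɴ] when adjacent to /ɢ/.
/ɳ/ is retroflex while /ɢ/ is uvular; the output [ɴ] is uvular, matching the trigger — so the feature that spreads is place.
Manner and voice are unchanged, so the assimilation is partial, not total.
The same holds elsewhere in the data: /ɳ/ → [m] before /p/ (retroflex → bilabial, matching bilabial); /ɳ/ → [n] before /z/ (retroflex → alveolar, matching alveolar) — only place changes, and always toward the following segment.
The trigger is the following segment, so the direction is regressive (anticipatory).

regressive place assimilation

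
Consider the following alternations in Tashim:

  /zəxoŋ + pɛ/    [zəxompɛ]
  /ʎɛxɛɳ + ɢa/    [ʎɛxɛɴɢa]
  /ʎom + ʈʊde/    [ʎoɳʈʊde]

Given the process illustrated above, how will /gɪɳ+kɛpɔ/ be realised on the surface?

The data show regressive place assimilation: /ŋ/ → [m] before /p/; /ɳ/ → [ɴ] before /ɢ/; /m/ → [ɳ] before /ʈ/. In each pair only place changes, matching the following consonant, while manner and voice stay constant.
/ɳ/ is a voiced retroflex nasal. The following trigger /k/ is velar, so /ɳ/ must become velar as well.
Changing only its place to velar gives [ŋ] — the voiced velar nasal.

[gɪŋkɛpɔ]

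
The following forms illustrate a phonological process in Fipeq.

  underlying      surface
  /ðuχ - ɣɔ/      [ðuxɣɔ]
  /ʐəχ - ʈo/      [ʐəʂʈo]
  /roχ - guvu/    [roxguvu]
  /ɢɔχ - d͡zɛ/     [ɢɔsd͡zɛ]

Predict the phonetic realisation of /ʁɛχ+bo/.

The data show regressive place assimilation: /χ/ → [x] before /ɣ/; /χ/ → [ʂ] before /ʈ/; /χ/ → [x] before /g/; /χ/ → [s] before /d͡z/. In each pair only place changes, matching the following consonant, while manner and voice stay constant.
/χ/ is a voiceless uvular fricative. The following trigger /b/ is bilabial, so /χ/ must become bilabial as well.
The voiceless bilabial fricative is [ɸ], so /χ/ → [ɸ].

[ʁɛɸbo]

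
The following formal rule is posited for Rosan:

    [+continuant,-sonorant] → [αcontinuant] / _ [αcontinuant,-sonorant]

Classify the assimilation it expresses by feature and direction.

regressive manner assimilation

The rule copies [continuant] (continuancy) from the environment onto the target fricatives; since [±continuant] encodes the stop/fricative manner contrast, the assimilating dimension is manner.
Since the environment is written after the underscore, the trigger follows the target; the direction is regressive.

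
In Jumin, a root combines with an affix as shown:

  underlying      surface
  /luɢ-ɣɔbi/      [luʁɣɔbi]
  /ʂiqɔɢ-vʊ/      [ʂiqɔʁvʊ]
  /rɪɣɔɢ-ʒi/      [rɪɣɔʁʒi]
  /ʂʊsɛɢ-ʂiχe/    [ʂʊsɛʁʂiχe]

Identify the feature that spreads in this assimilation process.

Underlying /ɢ/ is realised as [ʁ] next to /ɣ/; /ɣ/ itself does not change.
/ɢ/ is a stop while /ɣ/ is a fricative; the output [ʁ] is a fricative, matching the trigger — so the feature that spreads is manner.
Checking the remaining alternations: /ɢ/ → [ʁ] before /v/ (stop → fricative, matching a fricative); /ɢ/ → [ʁ] before /ʒ/ (stop → fricative, matching a fricative); /ɢ/ → [ʁ] before /ʂ/ (stop → fricative, matching a fricative) — only manner changes, and always toward the following segment.

manner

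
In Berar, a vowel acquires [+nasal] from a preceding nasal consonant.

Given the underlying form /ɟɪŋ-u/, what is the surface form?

[ɟɪŋũ]

/u/ sits next to the nasal /ŋ/ and is therefore nasalised to [ũ].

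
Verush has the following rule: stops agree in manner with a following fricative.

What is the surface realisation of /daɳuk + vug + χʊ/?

The rule targets /k/ (voiceless velar stop), which sits before the trigger /v/ (fricative).
Changing only its manner to fricative gives [x] — the voiceless velar fricative.
At the second juncture, /g/ likewise becomes [ɣ] adjacent to /χ/.

[daɳuxvuɣχʊ]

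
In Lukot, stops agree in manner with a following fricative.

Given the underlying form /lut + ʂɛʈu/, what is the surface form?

The rule targets /t/ (voiceless alveolar stop), which sits before the trigger /ʂ/ (fricative).
A voiceless alveolar fricative is [s], so the surface segment is [s].

[lusʂɛʈu]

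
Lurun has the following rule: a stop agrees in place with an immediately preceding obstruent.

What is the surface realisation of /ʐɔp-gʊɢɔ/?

[ʐɔpbʊɢɔ]

The rule targets /g/ (voiced velar stop), which sits after the trigger /p/ (bilabial).
The voiced bilabial stop is [b], so /g/ → [b].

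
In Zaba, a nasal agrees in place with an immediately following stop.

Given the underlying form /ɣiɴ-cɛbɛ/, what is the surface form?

The rule targets /ɴ/ (voiced uvular nasal), which sits before the trigger /c/ (palatal).
The voiced palatal nasal is [ɲ], so /ɴ/ → [ɲ].

[ɣiɲcɛbɛ]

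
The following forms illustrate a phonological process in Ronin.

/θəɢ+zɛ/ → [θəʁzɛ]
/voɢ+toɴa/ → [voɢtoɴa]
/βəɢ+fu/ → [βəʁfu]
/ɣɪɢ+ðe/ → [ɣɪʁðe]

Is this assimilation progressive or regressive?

Comparing underlying and surface forms, /ɢ/ → [ʁ] is the alternation; the neighbouring /z/ is constant.
The change stop → fricative matches the manner of the following /z/, identifying this as manner assimilation.
The same holds elsewhere in the data: /ɢ/ → [ʁ] before /f/ (stop → fricative, matching a fricative); /ɢ/ → [ʁ] before /ð/ (stop → fricative, matching a fricative) — only manner changes, and always toward the following segment.
Nothing changes in [voɢtoɴa]: there the adjacent consonants already agree in manner (/ɢ/ and /t/ are both stops), so this form is consistent with the same rule.
The trigger is the following segment, so the direction is regressive (anticipatory).

regressive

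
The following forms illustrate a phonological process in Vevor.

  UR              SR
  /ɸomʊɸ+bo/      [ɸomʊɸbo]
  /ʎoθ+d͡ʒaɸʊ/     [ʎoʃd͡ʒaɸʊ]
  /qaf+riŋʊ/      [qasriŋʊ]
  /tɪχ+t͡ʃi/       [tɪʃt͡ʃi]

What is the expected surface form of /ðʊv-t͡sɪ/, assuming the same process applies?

The data show regressive place assimilation: /θ/ → [ʃ] before /d͡ʒ/; /f/ → [s] before /r/; /χ/ → [ʃ] before /t͡ʃ/. In each pair only place changes, matching the following consonant, while manner and voice stay constant.
Nothing changes in [ɸomʊɸbo]: there the adjacent consonants already agree in place (/ɸ/ and /b/ are both bilabial), so this form is consistent with the same rule.
The rule targets /v/ (voiced labiodental fricative), which sits before the trigger /t͡s/ (alveolar).
A voiced alveolar fricative is [z], so the surface segment is [z].

[ðʊzt͡sɪ]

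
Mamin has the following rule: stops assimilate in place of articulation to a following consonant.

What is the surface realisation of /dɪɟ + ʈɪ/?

/ɟ/ is a voiced palatal stop. The following trigger /ʈ/ is retroflex, so /ɟ/ must become retroflex as well.
A voiced retroflex stop is [ɖ], so the surface segment is [ɖ].

[dɪɖʈɪ]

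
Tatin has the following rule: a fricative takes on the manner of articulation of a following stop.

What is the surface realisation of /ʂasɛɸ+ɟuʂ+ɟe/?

[ʂasɛpɟuʈɟe]

The rule targets /ɸ/ (voiceless bilabial fricative), which sits before the trigger /ɟ/ (stop).
The voiceless bilabial stop is [p], so /ɸ/ → [p].
At the second juncture, /ʂ/ likewise becomes [ʈ] adjacent to /ɟ/.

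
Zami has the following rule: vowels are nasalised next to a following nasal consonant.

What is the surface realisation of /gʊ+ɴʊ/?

The vowel /ʊ/ is adjacent to the following nasal /ɴ/, so it acquires [+nasal] and surfaces as [ʊ̃].

[gʊ̃ɴʊ]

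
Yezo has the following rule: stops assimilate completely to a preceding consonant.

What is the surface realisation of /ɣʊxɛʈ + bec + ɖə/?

/b/ is the segment targeted by the rule; it sits immediately after /ʈ/, so it assimilates completely and surfaces as [ʈ].
At the second juncture, /ɖ/ likewise becomes [c] adjacent to /c/.

[ɣʊxɛʈʈeccə]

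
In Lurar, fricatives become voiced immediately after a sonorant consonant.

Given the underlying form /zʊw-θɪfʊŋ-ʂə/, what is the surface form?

[zʊwðɪfʊŋʐə]

/θ/ is a voiceless dental fricative. The preceding trigger /w/ is voiced, so /θ/ must become voiced as well.
The voiced dental fricative is [ð], so /θ/ → [ð].
At the second juncture, /ʂ/ likewise becomes [ʐ] adjacent to /ŋ/.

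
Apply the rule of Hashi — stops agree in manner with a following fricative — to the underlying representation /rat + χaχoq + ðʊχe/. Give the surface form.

[rasχaχoχðʊχe]

/t/ is a voiceless alveolar stop. The following trigger /χ/ is a fricative, so /t/ must become a fricative as well.
Changing only its manner to fricative gives [s] — the voiceless alveolar fricative.
The same rule applies at the second boundary: /q/ → [χ] next to /ð/.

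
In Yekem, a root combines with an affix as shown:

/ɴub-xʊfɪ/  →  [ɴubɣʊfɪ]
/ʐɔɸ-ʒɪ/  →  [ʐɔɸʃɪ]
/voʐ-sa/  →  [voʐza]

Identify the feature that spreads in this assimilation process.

The segment that alternates is /x/, which surfaces as [ɣ] when adjacent to /b/.
/x/ is voiceless while /b/ is voiced; the output [ɣ] is voiced, matching the trigger — so the feature that spreads is voicing.
The same holds elsewhere in the data: /ʒ/ → [ʃ] after /ɸ/ (voiced → voiceless, matching voiceless); /s/ → [z] after /ʐ/ (voiceless → voiced, matching voiced) — only voicing changes, and always toward the preceding segment.

voicing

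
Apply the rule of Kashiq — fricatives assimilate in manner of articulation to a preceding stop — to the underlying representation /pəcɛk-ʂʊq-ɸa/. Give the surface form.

/ʂ/ is a voiceless retroflex fricative. The preceding trigger /k/ is a stop, so /ʂ/ must become a stop as well.
Changing only its manner to stop gives [ʈ] — the voiceless retroflex stop.
At the second juncture, /ɸ/ likewise becomes [p] adjacent to /q/.

[pəcɛkʈʊqpa]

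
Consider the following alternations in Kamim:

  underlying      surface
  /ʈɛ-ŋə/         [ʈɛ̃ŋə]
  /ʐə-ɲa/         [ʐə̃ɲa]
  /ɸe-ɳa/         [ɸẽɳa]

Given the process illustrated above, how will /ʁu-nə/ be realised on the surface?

[ʁũnə]

The data show regressive nasality assimilation (vowel nasalisation): /ɛ/ → [ɛ̃] before /ŋ/; /ə/ → [ə̃] before /ɲ/; /e/ → [ẽ] before /ɳ/ — a vowel is nasalised by an immediately following nasal consonant.
The vowel /u/ is adjacent to the following nasal /n/, so it acquires [+nasal] and surfaces as [ũ].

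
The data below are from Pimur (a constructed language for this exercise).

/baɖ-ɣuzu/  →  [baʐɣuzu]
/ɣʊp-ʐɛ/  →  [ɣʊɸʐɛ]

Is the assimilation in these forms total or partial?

partial assimilation

Comparing underlying and surface forms, /ɖ/ → [ʐ] is the alternation; the neighbouring /ɣ/ is constant.
/ɖ/ is a stop while /ɣ/ is a fricative; the output [ʐ] is a fricative, matching the trigger — so the feature that spreads is manner.
Place and voice are unchanged, so the assimilation is partial, not total.
The same holds elsewhere in the data: /p/ → [ɸ] before /ʐ/ (stop → fricative, matching a fricative) — only manner changes, and always toward the following segment.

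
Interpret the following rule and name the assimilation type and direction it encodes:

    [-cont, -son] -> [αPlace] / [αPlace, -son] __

The shared variable α links the value of the place features (abbreviated [Place]) on the target to the same value on the neighbouring segment, so place is the feature that assimilates.
The conditioning segment sits to the left of the focus bar, meaning the trigger precedes the segment that changes — progressive assimilation.

progressive place assimilation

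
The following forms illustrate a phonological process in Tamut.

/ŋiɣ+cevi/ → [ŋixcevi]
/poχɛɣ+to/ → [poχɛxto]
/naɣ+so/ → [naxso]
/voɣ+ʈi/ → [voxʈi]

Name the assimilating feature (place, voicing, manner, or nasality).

voicing

The segment that alternates is /ɣ/, which surfaces as [x] when adjacent to /c/.
The change voiced → voiceless matches the voicing of the following /c/, identifying this as voicing assimilation.
The same holds elsewhere in the data: /ɣ/ → [x] before /t/ (voiced → voiceless, matching voiceless); /ɣ/ → [x] before /s/ (voiced → voiceless, matching voiceless); /ɣ/ → [x] before /ʈ/ (voiced → voiceless, matching voiceless) — only voicing changes, and always toward the following segment.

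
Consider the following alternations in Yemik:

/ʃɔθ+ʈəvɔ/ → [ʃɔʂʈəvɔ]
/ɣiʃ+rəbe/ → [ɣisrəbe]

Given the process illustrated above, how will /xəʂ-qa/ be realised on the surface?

[xəχqa]

The data show regressive place assimilation: /θ/ → [ʂ] before /ʈ/; /ʃ/ → [s] before /r/. In each pair only place changes, matching the following consonant, while manner and voice stay constant.
The rule targets /ʂ/ (voiceless retroflex fricative), which sits before the trigger /q/ (uvular).
Changing only its place to uvular gives [χ] — the voiceless uvular fricative.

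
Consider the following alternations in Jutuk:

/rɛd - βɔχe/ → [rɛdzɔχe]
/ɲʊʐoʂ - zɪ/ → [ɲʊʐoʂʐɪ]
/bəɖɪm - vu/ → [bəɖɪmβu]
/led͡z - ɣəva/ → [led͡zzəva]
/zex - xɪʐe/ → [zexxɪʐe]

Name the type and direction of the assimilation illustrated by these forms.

progressive place assimilation

Comparing underlying and surface forms, /β/ → [z] is the alternation; the neighbouring /d/ is constant.
The change bilabial → alveolar matches the place of the preceding /d/, identifying this as place assimilation.
Manner and voice are unchanged, so the assimilation is partial, not total.
Checking the remaining alternations: /z/ → [ʐ] after /ʂ/ (alveolar → retroflex, matching retroflex); /v/ → [β] after /m/ (labiodental → bilabial, matching bilabial); /ɣ/ → [z] after /d͡z/ (velar → alveolar, matching alveolar) — only place changes, and always toward the preceding segment.
Nothing changes in [zexxɪʐe]: there the adjacent consonants already agree in place (/x/ and /x/ are both velar), so this form is consistent with the same rule.
The trigger is the preceding segment, so the direction is progressive (perseverative).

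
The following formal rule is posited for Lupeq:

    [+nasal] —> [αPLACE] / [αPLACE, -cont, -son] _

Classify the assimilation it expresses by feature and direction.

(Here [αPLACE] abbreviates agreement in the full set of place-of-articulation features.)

progressive place assimilation

The shared variable α links the value of the place features (abbreviated [PLACE]) on the target to the same value on the neighbouring segment, so place is the feature that assimilates.
Since the environment is written before the underscore, the trigger precedes the target; the direction is progressive.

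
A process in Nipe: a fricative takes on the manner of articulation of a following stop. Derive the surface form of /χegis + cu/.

/s/ is a voiceless alveolar fricative. The following trigger /c/ is a stop, so /s/ must become a stop as well.
Changing only its manner to stop gives [t] — the voiceless alveolar stop.

[χegitcu]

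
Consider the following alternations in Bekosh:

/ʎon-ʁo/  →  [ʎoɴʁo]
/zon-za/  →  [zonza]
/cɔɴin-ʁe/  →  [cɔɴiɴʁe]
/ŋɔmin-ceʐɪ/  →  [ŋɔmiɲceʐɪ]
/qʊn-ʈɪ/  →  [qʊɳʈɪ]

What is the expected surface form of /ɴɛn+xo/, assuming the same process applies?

[ɴɛŋxo]

The data show regressive place assimilation: /n/ → [ɴ] before /ʁ/; /n/ → [ɲ] before /c/; /n/ → [ɳ] before /ʈ/. In each pair only place changes, matching the following consonant, while manner and voice stay constant.
No alternation appears in [zonza]: there the adjacent consonants already agree in place (/n/ and /z/ are both alveolar), so this form is consistent with the same rule.
/n/ is a voiced alveolar nasal. The following trigger /x/ is velar, so /n/ must become velar as well.
A voiced velar nasal is [ŋ], so the surface segment is [ŋ].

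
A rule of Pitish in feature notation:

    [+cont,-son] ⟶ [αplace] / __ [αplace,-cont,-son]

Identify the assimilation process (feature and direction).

The shared variable α links the value of the place features (abbreviated [place]) on the target to the same value on the neighbouring segment, so place is the feature that assimilates.
The conditioning segment sits to the right of the focus bar, meaning the trigger follows the segment that changes — regressive assimilation.

regressive place assimilation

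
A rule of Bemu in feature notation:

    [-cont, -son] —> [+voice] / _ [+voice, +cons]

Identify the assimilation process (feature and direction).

regressive voicing assimilation

The structural change is [+voice], and the conditioning segment [+voice, +cons] (a voiced consonant) is itself voiced, so the target comes to share the voicing of its neighbour — voicing assimilation.
Since the environment is written after the underscore, the trigger follows the target; the direction is regressive.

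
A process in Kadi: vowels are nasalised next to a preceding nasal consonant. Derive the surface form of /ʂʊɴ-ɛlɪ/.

The vowel /ɛ/ is adjacent to the preceding nasal /ɴ/, so it acquires [+nasal] and surfaces as [ɛ̃].

[ʂʊɴɛ̃lɪ]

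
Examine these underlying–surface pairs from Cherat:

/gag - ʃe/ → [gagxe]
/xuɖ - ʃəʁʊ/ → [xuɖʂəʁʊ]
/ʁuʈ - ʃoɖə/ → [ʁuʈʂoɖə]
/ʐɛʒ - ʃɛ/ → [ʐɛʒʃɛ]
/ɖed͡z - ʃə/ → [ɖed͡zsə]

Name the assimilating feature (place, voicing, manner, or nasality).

Underlying /ʃ/ is realised as [x] next to /g/; /g/ itself does not change.
The change postalveolar → velar matches the place of the preceding /g/, identifying this as place assimilation.
The same holds elsewhere in the data: /ʃ/ → [ʂ] after /ɖ/ (postalveolar → retroflex, matching retroflex); /ʃ/ → [ʂ] after /ʈ/ (postalveolar → retroflex, matching retroflex); /ʃ/ → [s] after /d͡z/ (postalveolar → alveolar, matching alveolar) — only place changes, and always toward the preceding segment.
No alternation appears in [ʐɛʒʃɛ]: there the adjacent consonants already agree in place (/ʃ/ and /ʒ/ are both postalveolar), so this form is consistent with the same rule.

place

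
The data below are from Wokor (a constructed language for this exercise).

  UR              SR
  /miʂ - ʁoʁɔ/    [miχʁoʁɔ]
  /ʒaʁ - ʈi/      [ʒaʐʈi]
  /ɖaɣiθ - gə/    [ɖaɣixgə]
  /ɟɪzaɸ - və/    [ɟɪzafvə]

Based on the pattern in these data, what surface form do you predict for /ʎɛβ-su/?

[ʎɛzsu]

The data show regressive place assimilation: /ʂ/ → [χ] before /ʁ/; /ʁ/ → [ʐ] before /ʈ/; /θ/ → [x] before /g/; /ɸ/ → [f] before /v/. In each pair only place changes, matching the following consonant, while manner and voice stay constant.
/β/ is a voiced bilabial fricative. The following trigger /s/ is alveolar, so /β/ must become alveolar as well.
The voiced alveolar fricative is [z], so /β/ → [z].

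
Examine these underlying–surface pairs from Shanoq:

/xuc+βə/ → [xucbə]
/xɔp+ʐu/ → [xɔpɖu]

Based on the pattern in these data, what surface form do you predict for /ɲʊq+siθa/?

[ɲʊqtiθa]

The data show progressive manner assimilation: /β/ → [b] after /c/; /ʐ/ → [ɖ] after /p/. In each pair only manner changes, matching the preceding consonant, while place and voice stay constant.
The rule targets /s/ (voiceless alveolar fricative), which sits after the trigger /q/ (stop).
Changing only its manner to stop gives [t] — the voiceless alveolar stop.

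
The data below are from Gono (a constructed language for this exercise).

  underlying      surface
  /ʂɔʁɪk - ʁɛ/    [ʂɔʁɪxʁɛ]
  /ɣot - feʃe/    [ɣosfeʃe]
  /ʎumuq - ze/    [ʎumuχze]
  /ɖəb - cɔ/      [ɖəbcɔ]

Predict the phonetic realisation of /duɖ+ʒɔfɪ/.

[duʐʒɔfɪ]

The data show regressive manner assimilation: /k/ → [x] before /ʁ/; /t/ → [s] before /f/; /q/ → [χ] before /z/. In each pair only manner changes, matching the following consonant, while place and voice stay constant.
Nothing changes in [ɖəbcɔ]: there the adjacent consonants already agree in manner (/b/ and /c/ are both stops), so this form is consistent with the same rule.
/ɖ/ is a voiced retroflex stop. The following trigger /ʒ/ is a fricative, so /ɖ/ must become a fricative as well.
Changing only its manner to fricative gives [ʐ] — the voiced retroflex fricative.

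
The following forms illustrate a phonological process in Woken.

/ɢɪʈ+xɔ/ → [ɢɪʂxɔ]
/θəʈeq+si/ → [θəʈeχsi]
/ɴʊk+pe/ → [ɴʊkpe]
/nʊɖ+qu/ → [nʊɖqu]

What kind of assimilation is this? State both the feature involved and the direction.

regressive manner assimilation

Comparing underlying and surface forms, /ʈ/ → [ʂ] is the alternation; the neighbouring /x/ is constant.
/ʈ/ is a stop while /x/ is a fricative; the output [ʂ] is a fricative, matching the trigger — so the feature that spreads is manner.
Place and voice are unchanged, so the assimilation is partial, not total.
The same holds elsewhere in the data: /q/ → [χ] before /s/ (stop → fricative, matching a fricative) — only manner changes, and always toward the following segment.
No alternation appears in [ɴʊkpe], [nʊɖqu]: there the adjacent consonants already agree in manner (/k/ and /p/ are both stops; /ɖ/ and /q/ are both stops), so these forms are consistent with the same rule.
Since the segment that changes precedes the conditioning segment, the assimilation is regressive.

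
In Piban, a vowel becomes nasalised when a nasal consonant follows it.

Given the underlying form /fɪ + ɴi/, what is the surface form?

[fɪ̃ɴi]

/ɪ/ sits next to the nasal /ɴ/ and is therefore nasalised to [ɪ̃].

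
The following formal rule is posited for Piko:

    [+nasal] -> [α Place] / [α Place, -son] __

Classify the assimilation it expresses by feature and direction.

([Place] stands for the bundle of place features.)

progressive place assimilation

The rule copies the place features (abbreviated [Place]) from the environment onto the target, so the assimilating feature is place.
The conditioning segment sits to the left of the focus bar, meaning the trigger precedes the segment that changes — progressive assimilation.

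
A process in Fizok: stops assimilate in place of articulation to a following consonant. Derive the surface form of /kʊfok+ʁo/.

The rule targets /k/ (voiceless velar stop), which sits before the trigger /ʁ/ (uvular).
The voiceless uvular stop is [q], so /k/ → [q].

[kʊfoqʁo]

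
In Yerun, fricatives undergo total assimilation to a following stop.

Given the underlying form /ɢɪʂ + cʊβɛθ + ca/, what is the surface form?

/ʂ/ is the segment targeted by the rule; it sits immediately before /c/, so it assimilates completely and surfaces as [c].
The same rule applies at the second boundary: /θ/ → [c] next to /c/.

[ɢɪccʊβɛcca]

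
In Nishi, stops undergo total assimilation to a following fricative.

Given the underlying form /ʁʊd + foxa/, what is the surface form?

/d/ is the segment targeted by the rule; it sits immediately before /f/, so it assimilates completely and surfaces as [f].

[ʁʊffoxa]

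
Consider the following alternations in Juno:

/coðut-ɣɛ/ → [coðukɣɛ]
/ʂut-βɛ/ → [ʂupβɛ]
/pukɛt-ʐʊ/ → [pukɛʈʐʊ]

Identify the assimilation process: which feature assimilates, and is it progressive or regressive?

Comparing underlying and surface forms, /t/ → [k] is the alternation; the neighbouring /ɣ/ is constant.
The change alveolar → velar matches the place of the following /ɣ/, identifying this as place assimilation.
Manner and voice are unchanged, so the assimilation is partial, not total.
The same holds elsewhere in the data: /t/ → [p] before /β/ (alveolar → bilabial, matching bilabial); /t/ → [ʈ] before /ʐ/ (alveolar → retroflex, matching retroflex) — only place changes, and always toward the following segment.
Since the segment that changes precedes the conditioning segment, the assimilation is regressive.

regressive place assimilation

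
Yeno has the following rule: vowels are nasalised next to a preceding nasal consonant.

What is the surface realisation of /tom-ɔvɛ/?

/ɔ/ sits next to the nasal /m/ and is therefore nasalised to [ɔ̃].

[tomɔ̃vɛ]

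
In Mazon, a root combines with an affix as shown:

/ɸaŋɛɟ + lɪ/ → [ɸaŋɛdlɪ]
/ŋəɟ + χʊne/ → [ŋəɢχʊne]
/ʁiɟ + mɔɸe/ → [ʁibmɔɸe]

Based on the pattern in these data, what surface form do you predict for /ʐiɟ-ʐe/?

The data show regressive place assimilation: /ɟ/ → [d] before /l/; /ɟ/ → [ɢ] before /χ/; /ɟ/ → [b] before /m/. In each pair only place changes, matching the following consonant, while manner and voice stay constant.
The rule targets /ɟ/ (voiced palatal stop), which sits before the trigger /ʐ/ (retroflex).
The voiced retroflex stop is [ɖ], so /ɟ/ → [ɖ].

[ʐiɖʐe]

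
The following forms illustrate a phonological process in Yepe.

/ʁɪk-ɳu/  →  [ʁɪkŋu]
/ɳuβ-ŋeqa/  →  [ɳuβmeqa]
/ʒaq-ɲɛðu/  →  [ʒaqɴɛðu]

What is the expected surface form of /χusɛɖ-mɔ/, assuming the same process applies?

The data show progressive place assimilation: /ɳ/ → [ŋ] after /k/; /ŋ/ → [m] after /β/; /ɲ/ → [ɴ] after /q/. In each pair only place changes, matching the preceding consonant, while manner and voice stay constant.
The rule targets /m/ (voiced bilabial nasal), which sits after the trigger /ɖ/ (retroflex).
Changing only its place to retroflex gives [ɳ] — the voiced retroflex nasal.

[χusɛɖɳɔ]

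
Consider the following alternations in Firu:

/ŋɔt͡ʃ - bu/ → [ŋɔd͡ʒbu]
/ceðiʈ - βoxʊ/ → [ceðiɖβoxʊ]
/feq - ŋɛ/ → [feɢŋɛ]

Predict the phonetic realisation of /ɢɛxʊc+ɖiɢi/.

The data show regressive voicing assimilation: /t͡ʃ/ → [d͡ʒ] before /b/; /ʈ/ → [ɖ] before /β/; /q/ → [ɢ] before /ŋ/. In each pair only voicing changes, matching the following consonant, while place and manner stay constant.
The rule targets /c/ (voiceless palatal stop), which sits before the trigger /ɖ/ (voiced).
Changing only its voicing to voiced gives [ɟ] — the voiced palatal stop.

[ɢɛxʊɟɖiɢi]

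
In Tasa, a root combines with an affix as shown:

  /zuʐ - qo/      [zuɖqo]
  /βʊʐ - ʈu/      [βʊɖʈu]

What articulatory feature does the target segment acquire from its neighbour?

Comparing underlying and surface forms, /ʐ/ → [ɖ] is the alternation; the neighbouring /q/ is constant.
/ʐ/ is a fricative while /q/ is a stop; the output [ɖ] is a stop, matching the trigger — so the feature that spreads is manner.
Checking the remaining alternation: /ʐ/ → [ɖ] before /ʈ/ (fricative → stop, matching a stop) — only manner changes, and always toward the following segment.

manner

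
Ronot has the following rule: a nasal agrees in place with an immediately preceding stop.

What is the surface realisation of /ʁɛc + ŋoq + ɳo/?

The rule targets /ŋ/ (voiced velar nasal), which sits after the trigger /c/ (palatal).
Changing only its place to palatal gives [ɲ] — the voiced palatal nasal.
At the second juncture, /ɳ/ likewise becomes [ɴ] adjacent to /q/.

[ʁɛcɲoqɴo]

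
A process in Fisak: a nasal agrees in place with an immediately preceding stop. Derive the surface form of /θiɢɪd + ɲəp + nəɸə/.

[θiɢɪdnəpməɸə]

The rule targets /ɲ/ (voiced palatal nasal), which sits after the trigger /d/ (alveolar).
Changing only its place to alveolar gives [n] — the voiced alveolar nasal.
The same rule applies at the second boundary: /n/ → [m] next to /p/.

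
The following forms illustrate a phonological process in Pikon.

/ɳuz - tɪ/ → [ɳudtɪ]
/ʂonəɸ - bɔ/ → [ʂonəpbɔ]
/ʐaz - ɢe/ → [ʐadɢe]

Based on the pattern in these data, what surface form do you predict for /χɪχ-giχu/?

The data show regressive manner assimilation: /z/ → [d] before /t/; /ɸ/ → [p] before /b/; /z/ → [d] before /ɢ/. In each pair only manner changes, matching the following consonant, while place and voice stay constant.
The rule targets /χ/ (voiceless uvular fricative), which sits before the trigger /g/ (stop).
Changing only its manner to stop gives [q] — the voiceless uvular stop.

[χɪqgiχu]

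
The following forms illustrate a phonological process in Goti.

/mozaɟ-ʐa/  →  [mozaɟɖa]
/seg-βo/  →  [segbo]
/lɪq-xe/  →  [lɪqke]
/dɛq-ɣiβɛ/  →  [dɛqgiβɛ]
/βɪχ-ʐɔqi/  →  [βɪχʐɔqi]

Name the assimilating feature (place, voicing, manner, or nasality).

Comparing underlying and surface forms, /ʐ/ → [ɖ] is the alternation; the neighbouring /ɟ/ is constant.
The change fricative → stop matches the manner of the preceding /ɟ/, identifying this as manner assimilation.
Checking the remaining alternations: /β/ → [b] after /g/ (fricative → stop, matching a stop); /x/ → [k] after /q/ (fricative → stop, matching a stop); /ɣ/ → [g] after /q/ (fricative → stop, matching a stop) — only manner changes, and always toward the preceding segment.
Nothing changes in [βɪχʐɔqi]: there the adjacent consonants already agree in manner (/ʐ/ and /χ/ are both fricatives), so this form is consistent with the same rule.

manner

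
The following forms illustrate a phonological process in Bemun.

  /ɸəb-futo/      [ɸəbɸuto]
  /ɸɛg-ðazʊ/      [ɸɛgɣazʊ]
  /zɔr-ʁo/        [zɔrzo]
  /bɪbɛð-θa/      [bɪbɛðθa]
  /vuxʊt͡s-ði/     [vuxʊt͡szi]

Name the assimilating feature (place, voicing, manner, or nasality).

Underlying /f/ is realised as [ɸ] next to /b/; /b/ itself does not change.
The change labiodental → bilabial matches the place of the preceding /b/, identifying this as place assimilation.
The other alternating forms pattern the same way: /ð/ → [ɣ] after /g/ (dental → velar, matching velar); /ʁ/ → [z] after /r/ (uvular → alveolar, matching alveolar); /ð/ → [z] after /t͡s/ (dental → alveolar, matching alveolar) — only place changes, and always toward the preceding segment.
Nothing changes in [bɪbɛðθa]: there the adjacent consonants already agree in place (/θ/ and /ð/ are both dental), so this form is consistent with the same rule.

place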